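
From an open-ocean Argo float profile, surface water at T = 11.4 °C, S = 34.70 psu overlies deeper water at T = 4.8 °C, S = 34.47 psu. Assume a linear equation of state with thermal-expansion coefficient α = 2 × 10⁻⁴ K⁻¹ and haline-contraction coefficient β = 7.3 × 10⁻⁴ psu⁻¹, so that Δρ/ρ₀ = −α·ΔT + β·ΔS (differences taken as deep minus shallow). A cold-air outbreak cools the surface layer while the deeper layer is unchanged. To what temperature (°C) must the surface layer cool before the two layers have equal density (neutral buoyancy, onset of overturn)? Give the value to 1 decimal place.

Neutral buoyancy requires Δρ = 0, i.e. −α(T_deep − T_surf′) + β(S_deep − S_surf) = 0.
T_surf′ = T_deep − (β/α)·ΔS = 4.8 − (7.3 × 10⁻⁴/2 × 10⁻⁴)·(-0.23) = 5.639 °C.
Cooling required: 11.4 − (5.639) = 5.761 °C.

5.6 °C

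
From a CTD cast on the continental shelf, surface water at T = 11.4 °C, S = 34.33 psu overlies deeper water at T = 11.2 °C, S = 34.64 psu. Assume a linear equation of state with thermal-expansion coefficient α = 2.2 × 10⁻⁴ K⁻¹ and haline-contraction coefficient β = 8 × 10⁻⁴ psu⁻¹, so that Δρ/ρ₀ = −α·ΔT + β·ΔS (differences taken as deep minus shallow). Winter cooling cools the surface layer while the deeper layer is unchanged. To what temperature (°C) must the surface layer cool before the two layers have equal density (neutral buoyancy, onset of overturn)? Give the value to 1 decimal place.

10.1 °C

Neutral buoyancy requires Δρ = 0, i.e. −α(T_deep − T_surf′) + β(S_deep − S_surf) = 0.
T_surf′ = T_deep − (β/α)·ΔS = 11.2 − (8 × 10⁻⁴/2.2 × 10⁻⁴)·(+0.31) = 10.073 °C.
Cooling required: 11.4 − (10.073) = 1.327 °C.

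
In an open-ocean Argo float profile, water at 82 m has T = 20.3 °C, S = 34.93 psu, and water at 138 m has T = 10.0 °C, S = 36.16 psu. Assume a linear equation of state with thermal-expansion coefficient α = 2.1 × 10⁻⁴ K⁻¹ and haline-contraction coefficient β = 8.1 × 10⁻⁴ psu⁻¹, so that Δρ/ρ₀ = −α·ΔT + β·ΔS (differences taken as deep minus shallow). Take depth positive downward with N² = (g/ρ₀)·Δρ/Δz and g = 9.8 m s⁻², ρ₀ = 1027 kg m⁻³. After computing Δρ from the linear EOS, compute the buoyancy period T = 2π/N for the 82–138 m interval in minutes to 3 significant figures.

ΔT = -10.3 K, ΔS = +1.23 psu (deep − shallow).
Δρ/ρ₀ = −αΔT + βΔS = 2.163 × 10⁻³ + 9.963 × 10⁻⁴ = 3.1593 × 10⁻³, so Δρ ≈ 3.245 kg m⁻³.
N² = (g/ρ₀)·Δρ/Δz = g·(Δρ/ρ₀)/Δz = 9.8 × 3.1593 × 10⁻³ / 56 = 5.5288 × 10⁻⁴ s⁻².
N = √(5.5288 × 10⁻⁴) = 0.023513 rad s⁻¹ → T = 2π/N = 267.22 s = 4.4537 min ≈ 4.45 min.

4.45 min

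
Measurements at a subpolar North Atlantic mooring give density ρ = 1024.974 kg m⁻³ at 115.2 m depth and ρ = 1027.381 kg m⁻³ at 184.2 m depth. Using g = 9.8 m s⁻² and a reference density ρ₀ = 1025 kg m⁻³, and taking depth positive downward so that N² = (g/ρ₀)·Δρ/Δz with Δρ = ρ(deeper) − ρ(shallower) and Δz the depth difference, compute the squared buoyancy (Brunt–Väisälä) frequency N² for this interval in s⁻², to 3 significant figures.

3.34 × 10⁻⁴ s⁻²

Δρ = 1027.381 − 1024.974 = 2.407 kg m⁻³ over Δz = 184.2 − 115.2 = 69 m.
N² = (9.8/1025) × (2.407/69) = 3.3353 × 10⁻⁴ s⁻² ≈ 3.34 × 10⁻⁴ s⁻².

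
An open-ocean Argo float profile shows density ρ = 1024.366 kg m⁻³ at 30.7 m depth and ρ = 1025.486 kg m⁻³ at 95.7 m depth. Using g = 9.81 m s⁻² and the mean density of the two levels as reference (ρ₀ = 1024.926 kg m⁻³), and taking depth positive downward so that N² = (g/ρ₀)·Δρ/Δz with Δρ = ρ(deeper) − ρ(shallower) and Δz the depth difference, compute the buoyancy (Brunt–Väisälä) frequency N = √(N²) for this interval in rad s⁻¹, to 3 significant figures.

0.0128 rad s⁻¹

Δρ = 1025.486 − 1024.366 = 1.120 kg m⁻³ over Δz = 95.7 − 30.7 = 65 m.
N² = (9.81/1024.926) × (1.120/65) = 1.6492 × 10⁻⁴ s⁻².
N = √(1.6492 × 10⁻⁴) = 0.012842 rad s⁻¹ ≈ 0.0128 rad s⁻¹.
Since Δρ > 0 the layer is stably stratified.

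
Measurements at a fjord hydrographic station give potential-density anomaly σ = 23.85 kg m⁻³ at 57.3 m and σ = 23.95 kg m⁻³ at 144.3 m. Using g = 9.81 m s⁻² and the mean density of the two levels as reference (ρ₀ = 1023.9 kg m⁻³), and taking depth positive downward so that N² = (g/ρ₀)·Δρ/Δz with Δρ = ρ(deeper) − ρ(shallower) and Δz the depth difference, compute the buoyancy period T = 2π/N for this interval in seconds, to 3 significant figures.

1.89 × 10³ s

Δρ = 1023.95 − 1023.85 = 0.10 kg m⁻³ over Δz = 144.3 − 57.3 = 87 m.
N² = (9.81/1023.9) × (0.10/87) = 1.1013 × 10⁻⁵ s⁻².
N = √(1.1013 × 10⁻⁵) = 3.3186 × 10⁻³ rad s⁻¹, so T = 2π/N = 1.8933 × 10³ s ≈ 1.89 × 10³ s.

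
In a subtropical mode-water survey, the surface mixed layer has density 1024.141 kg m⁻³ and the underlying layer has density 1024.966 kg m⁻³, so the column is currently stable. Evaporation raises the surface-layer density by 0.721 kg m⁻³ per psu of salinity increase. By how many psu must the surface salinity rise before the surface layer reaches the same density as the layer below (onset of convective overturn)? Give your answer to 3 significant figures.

1.14 psu

Density deficit of the surface layer: 1024.966 − 1024.141 = 0.825 kg m⁻³.
Required change = 0.825 / 0.721 = 1.14 psu.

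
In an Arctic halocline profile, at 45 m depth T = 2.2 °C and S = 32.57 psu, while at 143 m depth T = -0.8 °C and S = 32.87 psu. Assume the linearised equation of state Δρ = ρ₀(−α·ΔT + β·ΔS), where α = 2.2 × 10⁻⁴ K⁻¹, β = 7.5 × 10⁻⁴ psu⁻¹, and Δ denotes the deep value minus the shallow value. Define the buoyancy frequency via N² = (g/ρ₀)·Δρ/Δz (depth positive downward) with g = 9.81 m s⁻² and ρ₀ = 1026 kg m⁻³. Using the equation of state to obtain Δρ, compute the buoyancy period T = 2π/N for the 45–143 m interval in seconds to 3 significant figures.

668 s

ΔT = -3.0 K, ΔS = +0.30 psu (deep − shallow).
Δρ/ρ₀ = −αΔT + βΔS = 6.60 × 10⁻⁴ + 2.25 × 10⁻⁴ = 8.85 × 10⁻⁴, so Δρ ≈ 0.9080 kg m⁻³.
N² = (g/ρ₀)·Δρ/Δz = g·(Δρ/ρ₀)/Δz = 9.81 × 8.85 × 10⁻⁴ / 98 = 8.8590 × 10⁻⁵ s⁻².
N = √(8.8590 × 10⁻⁵) = 9.4122 × 10⁻³ rad s⁻¹ → T = 2π/N = 667.56 s ≈ 668 s.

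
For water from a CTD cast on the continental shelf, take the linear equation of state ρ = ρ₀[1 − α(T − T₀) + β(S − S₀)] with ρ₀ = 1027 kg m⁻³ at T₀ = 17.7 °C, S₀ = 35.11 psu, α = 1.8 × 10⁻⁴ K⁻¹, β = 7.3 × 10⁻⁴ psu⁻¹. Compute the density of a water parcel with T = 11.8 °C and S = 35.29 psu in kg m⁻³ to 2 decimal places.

1028.23 kg m⁻³

T − T₀ = -5.9 K, S − S₀ = +0.18 psu.
Bracket = 1 − α·(-5.9) + β·(+0.18) = 1 + (1.1934 × 10⁻³) = 1.0011934.
ρ = 1027 × 1.0011934 = 1028.23 kg m⁻³.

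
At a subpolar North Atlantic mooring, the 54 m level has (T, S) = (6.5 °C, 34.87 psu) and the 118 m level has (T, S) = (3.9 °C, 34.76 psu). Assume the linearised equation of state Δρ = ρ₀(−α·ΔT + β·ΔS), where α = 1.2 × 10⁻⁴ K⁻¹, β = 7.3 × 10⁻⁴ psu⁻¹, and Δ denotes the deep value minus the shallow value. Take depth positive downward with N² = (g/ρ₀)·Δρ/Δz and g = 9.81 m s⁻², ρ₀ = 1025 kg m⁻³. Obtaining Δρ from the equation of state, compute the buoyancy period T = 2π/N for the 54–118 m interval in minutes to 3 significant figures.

17.6 min

ΔT = -2.6 K, ΔS = -0.11 psu (deep − shallow).
Δρ/ρ₀ = −αΔT + βΔS = 3.12 × 10⁻⁴ − 8.03 × 10⁻⁵ = 2.317 × 10⁻⁴, so Δρ ≈ 0.2375 kg m⁻³.
N² = (g/ρ₀)·Δρ/Δz = g·(Δρ/ρ₀)/Δz = 9.81 × 2.317 × 10⁻⁴ / 64 = 3.5515 × 10⁻⁵ s⁻².
N = √(3.5515 × 10⁻⁵) = 5.9594 × 10⁻³ rad s⁻¹ → T = 2π/N = 1.0543 × 10³ s = 17.572 min ≈ 17.6 min.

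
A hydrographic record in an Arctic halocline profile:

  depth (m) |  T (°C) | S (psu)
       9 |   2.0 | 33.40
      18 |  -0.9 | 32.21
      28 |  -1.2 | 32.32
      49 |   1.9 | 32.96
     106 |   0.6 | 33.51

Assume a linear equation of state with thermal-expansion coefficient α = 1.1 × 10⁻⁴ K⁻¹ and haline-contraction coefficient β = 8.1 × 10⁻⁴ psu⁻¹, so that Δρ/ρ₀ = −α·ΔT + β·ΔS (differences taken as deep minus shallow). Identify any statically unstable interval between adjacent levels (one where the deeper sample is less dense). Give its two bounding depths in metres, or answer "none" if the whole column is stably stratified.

9–18 m

Evaluate Δρ/ρ₀ = −αΔT + βΔS across each adjacent pair:
  9–18 m: −αΔT+βΔS = −(1.1 × 10⁻⁴)(-2.9)+(8.1 × 10⁻⁴)(-1.19) = -6.4 × 10⁻⁴ → UNSTABLE
  18–28 m: −αΔT+βΔS = −(1.1 × 10⁻⁴)(-0.3)+(8.1 × 10⁻⁴)(+0.11) = 1.2 × 10⁻⁴ → stable
  28–49 m: −αΔT+βΔS = −(1.1 × 10⁻⁴)(+3.1)+(8.1 × 10⁻⁴)(+0.64) = 1.8 × 10⁻⁴ → stable
  49–106 m: −αΔT+βΔS = −(1.1 × 10⁻⁴)(-1.3)+(8.1 × 10⁻⁴)(+0.55) = 5.9 × 10⁻⁴ → stable
The 9–18 m interval has Δρ < 0: lighter water underlies denser water.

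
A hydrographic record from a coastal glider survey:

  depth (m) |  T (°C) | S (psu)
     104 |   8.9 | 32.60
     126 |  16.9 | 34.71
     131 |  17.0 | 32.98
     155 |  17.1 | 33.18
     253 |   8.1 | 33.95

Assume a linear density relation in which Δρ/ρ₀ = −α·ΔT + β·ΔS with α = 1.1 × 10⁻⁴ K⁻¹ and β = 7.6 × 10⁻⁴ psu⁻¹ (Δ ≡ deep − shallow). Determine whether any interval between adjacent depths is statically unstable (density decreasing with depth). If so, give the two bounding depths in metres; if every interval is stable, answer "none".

126–131 m

Evaluate Δρ/ρ₀ = −αΔT + βΔS across each adjacent pair:
  104–126 m: −αΔT+βΔS = −(1.1 × 10⁻⁴)(+8.0)+(7.6 × 10⁻⁴)(+2.11) = 7.2 × 10⁻⁴ → stable
  126–131 m: −αΔT+βΔS = −(1.1 × 10⁻⁴)(+0.1)+(7.6 × 10⁻⁴)(-1.73) = -1.3 × 10⁻³ → UNSTABLE
  131–155 m: −αΔT+βΔS = −(1.1 × 10⁻⁴)(+0.1)+(7.6 × 10⁻⁴)(+0.20) = 1.4 × 10⁻⁴ → stable
  155–253 m: −αΔT+βΔS = −(1.1 × 10⁻⁴)(-9.0)+(7.6 × 10⁻⁴)(+0.77) = 1.6 × 10⁻³ → stable
The 126–131 m interval has Δρ < 0: lighter water underlies denser water.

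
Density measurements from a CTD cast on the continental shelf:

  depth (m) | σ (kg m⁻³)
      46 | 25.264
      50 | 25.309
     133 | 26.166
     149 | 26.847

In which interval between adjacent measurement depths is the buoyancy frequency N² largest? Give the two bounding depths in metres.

133–149 m

Compute the density gradient over each adjacent pair:
  46–50 m: Δρ/Δz = 0.045/4 = 0.011 kg m⁻⁴
  50–133 m: Δρ/Δz = 0.857/83 = 0.010 kg m⁻⁴
  133–149 m: Δρ/Δz = 0.681/16 = 0.043 kg m⁻⁴
The largest gradient is in the 133–149 m interval — the pycnocline.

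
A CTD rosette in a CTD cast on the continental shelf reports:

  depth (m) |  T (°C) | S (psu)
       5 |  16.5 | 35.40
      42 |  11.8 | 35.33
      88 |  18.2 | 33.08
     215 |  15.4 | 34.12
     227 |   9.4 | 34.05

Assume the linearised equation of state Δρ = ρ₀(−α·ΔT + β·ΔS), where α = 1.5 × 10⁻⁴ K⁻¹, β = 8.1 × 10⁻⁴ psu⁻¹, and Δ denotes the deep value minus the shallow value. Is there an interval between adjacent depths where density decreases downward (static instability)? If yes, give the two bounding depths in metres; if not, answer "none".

42–88 m

Evaluate Δρ/ρ₀ = −αΔT + βΔS across each adjacent pair:
  5–42 m: −αΔT+βΔS = −(1.5 × 10⁻⁴)(-4.7)+(8.1 × 10⁻⁴)(-0.07) = 6.5 × 10⁻⁴ → stable
  42–88 m: −αΔT+βΔS = −(1.5 × 10⁻⁴)(+6.4)+(8.1 × 10⁻⁴)(-2.25) = -2.8 × 10⁻³ → UNSTABLE
  88–215 m: −αΔT+βΔS = −(1.5 × 10⁻⁴)(-2.8)+(8.1 × 10⁻⁴)(+1.04) = 1.3 × 10⁻³ → stable
  215–227 m: −αΔT+βΔS = −(1.5 × 10⁻⁴)(-6.0)+(8.1 × 10⁻⁴)(-0.07) = 8.4 × 10⁻⁴ → stable
The 42–88 m interval has Δρ < 0: lighter water underlies denser water.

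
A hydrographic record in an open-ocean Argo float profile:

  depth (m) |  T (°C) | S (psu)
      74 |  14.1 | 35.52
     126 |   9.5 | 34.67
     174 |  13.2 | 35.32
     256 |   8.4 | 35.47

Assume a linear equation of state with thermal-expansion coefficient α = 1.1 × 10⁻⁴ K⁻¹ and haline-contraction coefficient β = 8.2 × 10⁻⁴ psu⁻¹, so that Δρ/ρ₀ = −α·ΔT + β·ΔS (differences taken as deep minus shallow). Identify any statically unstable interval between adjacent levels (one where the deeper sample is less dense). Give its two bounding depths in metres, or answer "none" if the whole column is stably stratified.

Evaluate Δρ/ρ₀ = −αΔT + βΔS across each adjacent pair:
  74–126 m: −αΔT+βΔS = −(1.1 × 10⁻⁴)(-4.6)+(8.2 × 10⁻⁴)(-0.85) = -1.9 × 10⁻⁴ → UNSTABLE
  126–174 m: −αΔT+βΔS = −(1.1 × 10⁻⁴)(+3.7)+(8.2 × 10⁻⁴)(+0.65) = 1.3 × 10⁻⁴ → stable
  174–256 m: −αΔT+βΔS = −(1.1 × 10⁻⁴)(-4.8)+(8.2 × 10⁻⁴)(+0.15) = 6.5 × 10⁻⁴ → stable
The 74–126 m interval has Δρ < 0: lighter water underlies denser water.

74–126 m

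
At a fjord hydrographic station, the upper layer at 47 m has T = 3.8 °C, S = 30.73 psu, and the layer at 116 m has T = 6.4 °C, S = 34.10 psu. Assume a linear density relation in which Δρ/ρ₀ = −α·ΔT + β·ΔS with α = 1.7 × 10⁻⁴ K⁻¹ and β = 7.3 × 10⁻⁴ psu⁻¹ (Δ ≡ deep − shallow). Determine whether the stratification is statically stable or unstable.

ΔT = 6.4 − 3.8 = +2.6 K and ΔS = 34.10 − 30.73 = +3.37 psu (deep − shallow).
−αΔT = -4.42 × 10⁻⁴; βΔS = 2.4601 × 10⁻³; sum Δρ/ρ₀ = 2.0181 × 10⁻³.
Δρ/ρ₀ > 0, so Δρ > 0: deeper water is denser → statically stable.

stable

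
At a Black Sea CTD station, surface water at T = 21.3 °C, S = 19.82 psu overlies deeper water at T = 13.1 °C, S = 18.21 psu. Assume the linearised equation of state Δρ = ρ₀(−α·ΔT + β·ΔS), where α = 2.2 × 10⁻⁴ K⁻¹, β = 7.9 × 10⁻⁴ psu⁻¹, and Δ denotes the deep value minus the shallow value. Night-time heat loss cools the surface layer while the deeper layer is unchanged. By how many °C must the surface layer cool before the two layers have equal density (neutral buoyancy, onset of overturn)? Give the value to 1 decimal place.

Neutral buoyancy requires Δρ = 0, i.e. −α(T_deep − T_surf′) + β(S_deep − S_surf) = 0.
T_surf′ = T_deep − (β/α)·ΔS = 13.1 − (7.9 × 10⁻⁴/2.2 × 10⁻⁴)·(-1.61) = 18.881 °C.
Cooling required: 21.3 − (18.881) = 2.419 °C.

2.4 °C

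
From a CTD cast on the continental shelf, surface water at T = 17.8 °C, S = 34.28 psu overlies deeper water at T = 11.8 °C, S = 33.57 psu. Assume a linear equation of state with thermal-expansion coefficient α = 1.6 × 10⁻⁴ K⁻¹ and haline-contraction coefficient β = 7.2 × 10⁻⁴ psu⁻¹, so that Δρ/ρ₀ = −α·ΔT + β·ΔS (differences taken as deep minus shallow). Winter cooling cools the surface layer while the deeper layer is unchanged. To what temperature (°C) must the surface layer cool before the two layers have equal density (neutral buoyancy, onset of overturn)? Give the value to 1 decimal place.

Neutral buoyancy requires Δρ = 0, i.e. −α(T_deep − T_surf′) + β(S_deep − S_surf) = 0.
T_surf′ = T_deep − (β/α)·ΔS = 11.8 − (7.2 × 10⁻⁴/1.6 × 10⁻⁴)·(-0.71) = 14.995 °C.
Cooling required: 17.8 − (14.995) = 2.805 °C.

15.0 °C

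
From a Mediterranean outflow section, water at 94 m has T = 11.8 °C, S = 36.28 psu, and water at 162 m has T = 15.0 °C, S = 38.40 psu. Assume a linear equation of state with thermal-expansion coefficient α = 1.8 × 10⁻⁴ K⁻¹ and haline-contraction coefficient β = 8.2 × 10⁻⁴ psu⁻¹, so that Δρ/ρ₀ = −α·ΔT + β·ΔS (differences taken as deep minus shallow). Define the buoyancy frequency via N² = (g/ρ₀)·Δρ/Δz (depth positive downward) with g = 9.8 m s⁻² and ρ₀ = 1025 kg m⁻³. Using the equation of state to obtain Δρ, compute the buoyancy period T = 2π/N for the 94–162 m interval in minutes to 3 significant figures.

8.09 min

ΔT = +3.2 K, ΔS = +2.12 psu (deep − shallow).
Δρ/ρ₀ = −αΔT + βΔS = -5.76 × 10⁻⁴ + 1.7384 × 10⁻³ = 1.1624 × 10⁻³, so Δρ ≈ 1.191 kg m⁻³.
N² = (g/ρ₀)·Δρ/Δz = g·(Δρ/ρ₀)/Δz = 9.8 × 1.1624 × 10⁻³ / 68 = 1.6752 × 10⁻⁴ s⁻².
N = √(1.6752 × 10⁻⁴) = 0.012943 rad s⁻¹ → T = 2π/N = 485.45 s = 8.0908 min ≈ 8.09 min.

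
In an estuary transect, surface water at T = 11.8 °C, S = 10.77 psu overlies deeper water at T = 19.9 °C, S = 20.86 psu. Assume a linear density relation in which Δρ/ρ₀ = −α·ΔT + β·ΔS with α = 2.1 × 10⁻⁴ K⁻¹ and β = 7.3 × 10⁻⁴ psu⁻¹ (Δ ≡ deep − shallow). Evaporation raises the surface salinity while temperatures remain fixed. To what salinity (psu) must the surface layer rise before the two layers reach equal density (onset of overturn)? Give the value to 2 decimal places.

18.53 psu

Neutral buoyancy requires −α(T_deep − T_surf) + β(S_deep − S_surf′) = 0.
S_surf′ = S_deep − (α/β)·ΔT = 20.86 − (2.1 × 10⁻⁴/7.3 × 10⁻⁴)·(+8.1) = 18.5299 psu.
Increase required: 18.5299 − 10.77 = 7.7599 psu.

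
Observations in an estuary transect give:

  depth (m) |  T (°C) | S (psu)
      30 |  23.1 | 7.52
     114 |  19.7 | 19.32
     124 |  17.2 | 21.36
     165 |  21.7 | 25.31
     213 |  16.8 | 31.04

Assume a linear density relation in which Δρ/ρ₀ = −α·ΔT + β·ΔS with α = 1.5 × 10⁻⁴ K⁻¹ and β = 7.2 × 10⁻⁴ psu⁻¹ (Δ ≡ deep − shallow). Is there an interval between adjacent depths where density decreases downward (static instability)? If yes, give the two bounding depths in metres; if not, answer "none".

none

Evaluate Δρ/ρ₀ = −αΔT + βΔS across each adjacent pair:
  30–114 m: −αΔT+βΔS = −(1.5 × 10⁻⁴)(-3.4)+(7.2 × 10⁻⁴)(+11.80) = 9.0 × 10⁻³ → stable
  114–124 m: −αΔT+βΔS = −(1.5 × 10⁻⁴)(-2.5)+(7.2 × 10⁻⁴)(+2.04) = 1.8 × 10⁻³ → stable
  124–165 m: −αΔT+βΔS = −(1.5 × 10⁻⁴)(+4.5)+(7.2 × 10⁻⁴)(+3.95) = 2.2 × 10⁻³ → stable
  165–213 m: −αΔT+βΔS = −(1.5 × 10⁻⁴)(-4.9)+(7.2 × 10⁻⁴)(+5.73) = 4.9 × 10⁻³ → stable
Every interval has Δρ > 0: the column is stably stratified throughout.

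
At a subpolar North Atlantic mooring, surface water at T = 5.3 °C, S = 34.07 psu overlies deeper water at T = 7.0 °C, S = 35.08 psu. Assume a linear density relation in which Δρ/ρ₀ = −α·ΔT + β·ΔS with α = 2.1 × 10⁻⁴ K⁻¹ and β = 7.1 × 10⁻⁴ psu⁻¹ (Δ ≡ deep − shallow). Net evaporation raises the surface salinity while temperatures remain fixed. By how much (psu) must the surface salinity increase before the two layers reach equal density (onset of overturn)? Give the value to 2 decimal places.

0.51 psu

Neutral buoyancy requires −α(T_deep − T_surf) + β(S_deep − S_surf′) = 0.
S_surf′ = S_deep − (α/β)·ΔT = 35.08 − (2.1 × 10⁻⁴/7.1 × 10⁻⁴)·(+1.7) = 34.5772 psu.
Increase required: 34.5772 − 34.07 = 0.5072 psu.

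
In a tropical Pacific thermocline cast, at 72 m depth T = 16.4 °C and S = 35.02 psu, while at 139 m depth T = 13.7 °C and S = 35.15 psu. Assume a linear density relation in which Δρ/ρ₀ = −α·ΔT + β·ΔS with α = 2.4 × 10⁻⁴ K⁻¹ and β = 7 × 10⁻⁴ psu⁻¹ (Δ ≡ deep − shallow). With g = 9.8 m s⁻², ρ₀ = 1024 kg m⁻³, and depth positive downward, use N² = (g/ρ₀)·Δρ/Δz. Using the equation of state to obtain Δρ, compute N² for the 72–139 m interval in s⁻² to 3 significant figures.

1.08 × 10⁻⁴ s⁻²

ΔT = -2.7 K, ΔS = +0.13 psu (deep − shallow).
Δρ/ρ₀ = −αΔT + βΔS = 6.48 × 10⁻⁴ + 9.10 × 10⁻⁵ = 7.39 × 10⁻⁴, so Δρ ≈ 0.7567 kg m⁻³.
N² = (g/ρ₀)·Δρ/Δz = g·(Δρ/ρ₀)/Δz = 9.8 × 7.39 × 10⁻⁴ / 67 = 1.0809 × 10⁻⁴ s⁻² ≈ 1.08 × 10⁻⁴ s⁻².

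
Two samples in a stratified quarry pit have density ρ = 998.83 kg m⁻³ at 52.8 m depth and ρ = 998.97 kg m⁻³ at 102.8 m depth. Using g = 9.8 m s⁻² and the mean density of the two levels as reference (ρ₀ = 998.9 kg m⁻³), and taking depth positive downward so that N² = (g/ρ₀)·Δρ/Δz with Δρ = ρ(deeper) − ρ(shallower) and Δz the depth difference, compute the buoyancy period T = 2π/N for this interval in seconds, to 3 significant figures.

Δρ = 998.97 − 998.83 = 0.14 kg m⁻³ over Δz = 102.8 − 52.8 = 50 m.
N² = (9.8/998.9) × (0.14/50) = 2.7470 × 10⁻⁵ s⁻².
N = √(2.7470 × 10⁻⁵) = 5.2412 × 10⁻³ rad s⁻¹, so T = 2π/N = 1.1988 × 10³ s ≈ 1.20 × 10³ s.

1.20 × 10³ s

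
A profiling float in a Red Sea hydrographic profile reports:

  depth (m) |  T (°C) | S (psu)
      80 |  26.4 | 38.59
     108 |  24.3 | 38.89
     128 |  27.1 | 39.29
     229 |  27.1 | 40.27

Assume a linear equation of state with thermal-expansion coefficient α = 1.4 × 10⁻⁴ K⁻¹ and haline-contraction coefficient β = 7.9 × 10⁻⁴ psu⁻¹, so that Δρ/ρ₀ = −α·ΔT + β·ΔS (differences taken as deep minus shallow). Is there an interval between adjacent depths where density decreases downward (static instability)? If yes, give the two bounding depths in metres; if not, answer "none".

108–128 m

Evaluate Δρ/ρ₀ = −αΔT + βΔS across each adjacent pair:
  80–108 m: −αΔT+βΔS = −(1.4 × 10⁻⁴)(-2.1)+(7.9 × 10⁻⁴)(+0.30) = 5.3 × 10⁻⁴ → stable
  108–128 m: −αΔT+βΔS = −(1.4 × 10⁻⁴)(+2.8)+(7.9 × 10⁻⁴)(+0.40) = -7.6 × 10⁻⁵ → UNSTABLE
  128–229 m: −αΔT+βΔS = −(1.4 × 10⁻⁴)(+0.0)+(7.9 × 10⁻⁴)(+0.98) = 7.7 × 10⁻⁴ → stable
The 108–128 m interval has Δρ < 0: lighter water underlies denser water.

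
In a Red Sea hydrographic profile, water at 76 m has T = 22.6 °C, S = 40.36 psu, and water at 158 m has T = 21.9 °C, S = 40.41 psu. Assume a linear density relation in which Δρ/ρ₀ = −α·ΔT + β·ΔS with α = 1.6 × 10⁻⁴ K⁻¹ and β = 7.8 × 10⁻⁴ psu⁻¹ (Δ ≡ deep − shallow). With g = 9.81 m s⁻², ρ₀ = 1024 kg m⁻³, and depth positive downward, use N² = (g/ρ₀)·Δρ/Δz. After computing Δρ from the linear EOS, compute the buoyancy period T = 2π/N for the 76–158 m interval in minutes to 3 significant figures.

ΔT = -0.7 K, ΔS = +0.05 psu (deep − shallow).
Δρ/ρ₀ = −αΔT + βΔS = 1.12 × 10⁻⁴ + 3.90 × 10⁻⁵ = 1.51 × 10⁻⁴, so Δρ ≈ 0.1546 kg m⁻³.
N² = (g/ρ₀)·Δρ/Δz = g·(Δρ/ρ₀)/Δz = 9.81 × 1.51 × 10⁻⁴ / 82 = 1.8065 × 10⁻⁵ s⁻².
N = √(1.8065 × 10⁻⁵) = 4.2503 × 10⁻³ rad s⁻¹ → T = 2π/N = 1.4783 × 10³ s = 24.638 min ≈ 24.6 min.

24.6 min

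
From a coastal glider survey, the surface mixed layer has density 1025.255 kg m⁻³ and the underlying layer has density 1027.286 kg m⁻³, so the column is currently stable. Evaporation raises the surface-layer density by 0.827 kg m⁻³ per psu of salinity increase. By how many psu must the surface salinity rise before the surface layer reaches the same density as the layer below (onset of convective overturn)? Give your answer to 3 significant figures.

Density deficit of the surface layer: 1027.286 − 1025.255 = 2.031 kg m⁻³.
Required change = 2.031 / 0.827 = 2.46 psu.

2.46 psu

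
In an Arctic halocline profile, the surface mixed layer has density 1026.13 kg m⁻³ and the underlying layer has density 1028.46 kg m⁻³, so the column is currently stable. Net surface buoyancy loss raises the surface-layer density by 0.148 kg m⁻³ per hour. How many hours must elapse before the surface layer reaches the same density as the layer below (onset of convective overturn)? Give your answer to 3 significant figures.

Density deficit of the surface layer: 1028.46 − 1026.13 = 2.33 kg m⁻³.
Required change = 2.33 / 0.148 = 15.7 hours.

15.7 hours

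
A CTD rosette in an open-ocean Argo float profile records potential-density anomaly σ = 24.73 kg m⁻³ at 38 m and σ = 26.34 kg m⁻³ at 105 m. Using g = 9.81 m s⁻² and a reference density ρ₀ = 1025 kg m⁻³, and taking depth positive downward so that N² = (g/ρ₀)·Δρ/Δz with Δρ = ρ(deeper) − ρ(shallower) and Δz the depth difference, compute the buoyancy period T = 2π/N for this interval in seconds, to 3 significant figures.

Δρ = 1026.34 − 1024.73 = 1.61 kg m⁻³ over Δz = 105 − 38 = 67 m.
N² = (9.81/1025) × (1.61/67) = 2.2998 × 10⁻⁴ s⁻².
N = √(2.2998 × 10⁻⁴) = 0.015165 rad s⁻¹, so T = 2π/N = 414.32 s ≈ 414 s.

414 s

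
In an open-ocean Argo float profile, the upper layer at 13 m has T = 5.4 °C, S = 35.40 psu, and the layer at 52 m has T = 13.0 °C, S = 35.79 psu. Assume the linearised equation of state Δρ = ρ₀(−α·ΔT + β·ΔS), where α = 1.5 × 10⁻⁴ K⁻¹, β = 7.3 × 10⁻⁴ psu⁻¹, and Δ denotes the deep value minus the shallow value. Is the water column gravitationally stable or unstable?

ΔT = 13.0 − 5.4 = +7.6 K and ΔS = 35.79 − 35.40 = +0.39 psu (deep − shallow).
−αΔT = -1.14 × 10⁻³; βΔS = 2.847 × 10⁻⁴; sum Δρ/ρ₀ = -8.553 × 10⁻⁴.
Δρ/ρ₀ < 0, so Δρ < 0: deeper water is lighter → statically unstable; the column would overturn.

unstable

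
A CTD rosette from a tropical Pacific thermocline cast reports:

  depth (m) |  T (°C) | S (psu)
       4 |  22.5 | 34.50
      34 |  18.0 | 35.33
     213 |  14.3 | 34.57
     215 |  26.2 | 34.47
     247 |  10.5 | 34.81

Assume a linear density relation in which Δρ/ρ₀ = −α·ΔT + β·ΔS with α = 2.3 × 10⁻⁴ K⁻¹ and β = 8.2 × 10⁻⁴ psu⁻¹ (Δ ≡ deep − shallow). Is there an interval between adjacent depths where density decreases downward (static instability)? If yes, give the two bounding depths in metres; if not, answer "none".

Evaluate Δρ/ρ₀ = −αΔT + βΔS across each adjacent pair:
  4–34 m: −αΔT+βΔS = −(2.3 × 10⁻⁴)(-4.5)+(8.2 × 10⁻⁴)(+0.83) = 1.7 × 10⁻³ → stable
  34–213 m: −αΔT+βΔS = −(2.3 × 10⁻⁴)(-3.7)+(8.2 × 10⁻⁴)(-0.76) = 2.3 × 10⁻⁴ → stable
  213–215 m: −αΔT+βΔS = −(2.3 × 10⁻⁴)(+11.9)+(8.2 × 10⁻⁴)(-0.10) = -2.8 × 10⁻³ → UNSTABLE
  215–247 m: −αΔT+βΔS = −(2.3 × 10⁻⁴)(-15.7)+(8.2 × 10⁻⁴)(+0.34) = 3.9 × 10⁻³ → stable
The 213–215 m interval has Δρ < 0: lighter water underlies denser water.

213–215 m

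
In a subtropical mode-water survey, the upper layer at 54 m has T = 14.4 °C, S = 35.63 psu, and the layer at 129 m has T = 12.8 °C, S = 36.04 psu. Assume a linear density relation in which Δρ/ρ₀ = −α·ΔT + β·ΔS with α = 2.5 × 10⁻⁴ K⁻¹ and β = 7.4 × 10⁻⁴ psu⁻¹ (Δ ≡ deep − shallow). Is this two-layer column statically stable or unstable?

ΔT = 12.8 − 14.4 = -1.6 K and ΔS = 36.04 − 35.63 = +0.41 psu (deep − shallow).
−αΔT = 4.00 × 10⁻⁴; βΔS = 3.034 × 10⁻⁴; sum Δρ/ρ₀ = 7.034 × 10⁻⁴.
Δρ/ρ₀ > 0, so Δρ > 0: deeper water is denser → statically stable.

stable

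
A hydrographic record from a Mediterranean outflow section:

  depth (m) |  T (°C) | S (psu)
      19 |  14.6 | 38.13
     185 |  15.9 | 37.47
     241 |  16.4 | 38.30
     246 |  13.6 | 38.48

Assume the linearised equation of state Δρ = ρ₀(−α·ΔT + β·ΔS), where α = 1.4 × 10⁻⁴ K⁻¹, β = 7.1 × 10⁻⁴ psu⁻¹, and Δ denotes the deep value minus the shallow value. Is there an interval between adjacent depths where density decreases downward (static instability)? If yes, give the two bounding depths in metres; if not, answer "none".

Evaluate Δρ/ρ₀ = −αΔT + βΔS across each adjacent pair:
  19–185 m: −αΔT+βΔS = −(1.4 × 10⁻⁴)(+1.3)+(7.1 × 10⁻⁴)(-0.66) = -6.5 × 10⁻⁴ → UNSTABLE
  185–241 m: −αΔT+βΔS = −(1.4 × 10⁻⁴)(+0.5)+(7.1 × 10⁻⁴)(+0.83) = 5.2 × 10⁻⁴ → stable
  241–246 m: −αΔT+βΔS = −(1.4 × 10⁻⁴)(-2.8)+(7.1 × 10⁻⁴)(+0.18) = 5.2 × 10⁻⁴ → stable
The 19–185 m interval has Δρ < 0: lighter water underlies denser water.

19–185 m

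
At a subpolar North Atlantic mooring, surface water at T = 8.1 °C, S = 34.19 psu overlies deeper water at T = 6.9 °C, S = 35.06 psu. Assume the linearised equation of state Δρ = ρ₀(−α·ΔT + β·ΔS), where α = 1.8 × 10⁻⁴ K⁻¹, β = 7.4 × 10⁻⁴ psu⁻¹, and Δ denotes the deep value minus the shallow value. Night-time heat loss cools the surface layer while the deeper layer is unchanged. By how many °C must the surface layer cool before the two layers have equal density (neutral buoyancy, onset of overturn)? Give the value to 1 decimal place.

4.8 °C

Neutral buoyancy requires Δρ = 0, i.e. −α(T_deep − T_surf′) + β(S_deep − S_surf) = 0.
T_surf′ = T_deep − (β/α)·ΔS = 6.9 − (7.4 × 10⁻⁴/1.8 × 10⁻⁴)·(+0.87) = 3.323 °C.
Cooling required: 8.1 − (3.323) = 4.777 °C.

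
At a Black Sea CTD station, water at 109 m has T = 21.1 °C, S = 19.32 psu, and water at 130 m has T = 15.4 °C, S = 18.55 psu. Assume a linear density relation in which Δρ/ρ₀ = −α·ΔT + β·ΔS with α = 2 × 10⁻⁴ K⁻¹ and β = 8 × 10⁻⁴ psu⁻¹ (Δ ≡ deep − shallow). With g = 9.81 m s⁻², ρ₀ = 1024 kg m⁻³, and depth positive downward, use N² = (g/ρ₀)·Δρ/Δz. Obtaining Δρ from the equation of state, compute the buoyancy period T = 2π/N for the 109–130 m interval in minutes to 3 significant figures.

ΔT = -5.7 K, ΔS = -0.77 psu (deep − shallow).
Δρ/ρ₀ = −αΔT + βΔS = 1.14 × 10⁻³ − 6.16 × 10⁻⁴ = 5.24 × 10⁻⁴, so Δρ ≈ 0.5366 kg m⁻³.
N² = (g/ρ₀)·Δρ/Δz = g·(Δρ/ρ₀)/Δz = 9.81 × 5.24 × 10⁻⁴ / 21 = 2.4478 × 10⁻⁴ s⁻².
N = √(2.4478 × 10⁻⁴) = 0.015645 rad s⁻¹ → T = 2π/N = 401.61 s = 6.6935 min ≈ 6.69 min.

6.69 min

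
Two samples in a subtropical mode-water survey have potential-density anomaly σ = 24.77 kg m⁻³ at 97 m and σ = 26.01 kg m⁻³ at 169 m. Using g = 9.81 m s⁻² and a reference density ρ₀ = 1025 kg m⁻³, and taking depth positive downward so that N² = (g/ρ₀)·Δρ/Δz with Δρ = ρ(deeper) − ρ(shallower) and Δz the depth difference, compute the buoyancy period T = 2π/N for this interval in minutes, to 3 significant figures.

Δρ = 1026.01 − 1024.77 = 1.24 kg m⁻³ over Δz = 169 − 97 = 72 m.
N² = (9.81/1025) × (1.24/72) = 1.6483 × 10⁻⁴ s⁻².
N = √(1.6483 × 10⁻⁴) = 0.012839 rad s⁻¹, so T = 2π/N = 489.38 s = 8.1563 min ≈ 8.16 min.

8.16 min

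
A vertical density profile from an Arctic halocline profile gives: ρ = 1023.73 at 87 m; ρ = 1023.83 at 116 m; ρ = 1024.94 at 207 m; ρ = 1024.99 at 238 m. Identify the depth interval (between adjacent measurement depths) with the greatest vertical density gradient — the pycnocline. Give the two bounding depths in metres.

116–207 m

Compute the density gradient over each adjacent pair:
  87–116 m: Δρ/Δz = 0.10/29 = 3.4 × 10⁻³ kg m⁻⁴
  116–207 m: Δρ/Δz = 1.11/91 = 0.012 kg m⁻⁴
  207–238 m: Δρ/Δz = 0.05/31 = 1.6 × 10⁻³ kg m⁻⁴
The largest gradient is in the 116–207 m interval — the pycnocline.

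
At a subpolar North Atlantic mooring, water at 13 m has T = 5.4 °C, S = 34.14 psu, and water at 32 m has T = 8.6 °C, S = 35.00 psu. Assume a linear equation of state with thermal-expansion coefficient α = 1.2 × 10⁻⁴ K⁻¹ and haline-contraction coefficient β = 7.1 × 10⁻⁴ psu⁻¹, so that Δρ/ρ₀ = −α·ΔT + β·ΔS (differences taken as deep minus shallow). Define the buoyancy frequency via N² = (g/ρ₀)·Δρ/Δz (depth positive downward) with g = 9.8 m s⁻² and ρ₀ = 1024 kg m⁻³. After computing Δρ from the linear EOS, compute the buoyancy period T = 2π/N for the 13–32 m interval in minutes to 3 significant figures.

9.69 min

ΔT = +3.2 K, ΔS = +0.86 psu (deep − shallow).
Δρ/ρ₀ = −αΔT + βΔS = -3.84 × 10⁻⁴ + 6.106 × 10⁻⁴ = 2.266 × 10⁻⁴, so Δρ ≈ 0.2320 kg m⁻³.
N² = (g/ρ₀)·Δρ/Δz = g·(Δρ/ρ₀)/Δz = 9.8 × 2.266 × 10⁻⁴ / 19 = 1.1688 × 10⁻⁴ s⁻².
N = √(1.1688 × 10⁻⁴) = 0.010811 rad s⁻¹ → T = 2π/N = 581.18 s = 9.6863 min ≈ 9.69 min.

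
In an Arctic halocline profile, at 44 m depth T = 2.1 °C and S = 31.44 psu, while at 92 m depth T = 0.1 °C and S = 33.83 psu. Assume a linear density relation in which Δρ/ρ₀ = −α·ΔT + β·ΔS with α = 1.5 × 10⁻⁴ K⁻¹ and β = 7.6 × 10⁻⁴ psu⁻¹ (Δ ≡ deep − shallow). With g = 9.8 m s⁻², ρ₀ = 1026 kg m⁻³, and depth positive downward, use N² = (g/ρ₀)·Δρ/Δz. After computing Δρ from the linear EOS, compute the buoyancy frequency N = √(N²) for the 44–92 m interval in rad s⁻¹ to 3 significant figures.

ΔT = -2.0 K, ΔS = +2.39 psu (deep − shallow).
Δρ/ρ₀ = −αΔT + βΔS = 3.00 × 10⁻⁴ + 1.8164 × 10⁻³ = 2.1164 × 10⁻³, so Δρ ≈ 2.171 kg m⁻³.
N² = (g/ρ₀)·Δρ/Δz = g·(Δρ/ρ₀)/Δz = 9.8 × 2.1164 × 10⁻³ / 48 = 4.3210 × 10⁻⁴ s⁻².
N = √(4.3210 × 10⁻⁴) = 0.020787 rad s⁻¹ ≈ 0.0208 rad s⁻¹.

0.0208 rad s⁻¹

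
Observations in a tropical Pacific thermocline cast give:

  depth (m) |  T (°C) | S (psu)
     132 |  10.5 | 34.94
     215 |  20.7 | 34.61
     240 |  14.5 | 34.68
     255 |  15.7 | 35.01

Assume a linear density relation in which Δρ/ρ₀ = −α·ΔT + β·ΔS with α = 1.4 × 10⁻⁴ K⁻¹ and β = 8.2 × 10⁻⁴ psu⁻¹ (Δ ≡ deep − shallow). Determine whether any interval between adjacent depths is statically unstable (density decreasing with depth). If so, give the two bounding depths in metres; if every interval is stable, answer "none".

Evaluate Δρ/ρ₀ = −αΔT + βΔS across each adjacent pair:
  132–215 m: −αΔT+βΔS = −(1.4 × 10⁻⁴)(+10.2)+(8.2 × 10⁻⁴)(-0.33) = -1.7 × 10⁻³ → UNSTABLE
  215–240 m: −αΔT+βΔS = −(1.4 × 10⁻⁴)(-6.2)+(8.2 × 10⁻⁴)(+0.07) = 9.3 × 10⁻⁴ → stable
  240–255 m: −αΔT+βΔS = −(1.4 × 10⁻⁴)(+1.2)+(8.2 × 10⁻⁴)(+0.33) = 1.0 × 10⁻⁴ → stable
The 132–215 m interval has Δρ < 0: lighter water underlies denser water.

132–215 m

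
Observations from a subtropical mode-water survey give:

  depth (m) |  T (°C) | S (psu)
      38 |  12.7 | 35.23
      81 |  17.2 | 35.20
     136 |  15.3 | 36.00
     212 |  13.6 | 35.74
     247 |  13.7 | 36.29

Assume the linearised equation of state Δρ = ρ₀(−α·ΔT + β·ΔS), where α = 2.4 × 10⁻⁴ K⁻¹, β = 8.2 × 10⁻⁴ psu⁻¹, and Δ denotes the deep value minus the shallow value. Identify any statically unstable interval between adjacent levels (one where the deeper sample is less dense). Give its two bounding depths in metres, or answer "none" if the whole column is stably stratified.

Evaluate Δρ/ρ₀ = −αΔT + βΔS across each adjacent pair:
  38–81 m: −αΔT+βΔS = −(2.4 × 10⁻⁴)(+4.5)+(8.2 × 10⁻⁴)(-0.03) = -1.1 × 10⁻³ → UNSTABLE
  81–136 m: −αΔT+βΔS = −(2.4 × 10⁻⁴)(-1.9)+(8.2 × 10⁻⁴)(+0.80) = 1.1 × 10⁻³ → stable
  136–212 m: −αΔT+βΔS = −(2.4 × 10⁻⁴)(-1.7)+(8.2 × 10⁻⁴)(-0.26) = 1.9 × 10⁻⁴ → stable
  212–247 m: −αΔT+βΔS = −(2.4 × 10⁻⁴)(+0.1)+(8.2 × 10⁻⁴)(+0.55) = 4.3 × 10⁻⁴ → stable
The 38–81 m interval has Δρ < 0: lighter water underlies denser water.

38–81 m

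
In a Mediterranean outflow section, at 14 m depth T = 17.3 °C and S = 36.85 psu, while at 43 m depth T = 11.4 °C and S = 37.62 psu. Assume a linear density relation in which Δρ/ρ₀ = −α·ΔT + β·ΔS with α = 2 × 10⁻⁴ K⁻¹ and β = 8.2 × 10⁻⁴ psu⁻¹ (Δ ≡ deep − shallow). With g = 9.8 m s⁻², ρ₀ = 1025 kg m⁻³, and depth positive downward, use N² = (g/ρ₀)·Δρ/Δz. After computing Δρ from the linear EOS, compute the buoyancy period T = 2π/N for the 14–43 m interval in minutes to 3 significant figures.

4.23 min

ΔT = -5.9 K, ΔS = +0.77 psu (deep − shallow).
Δρ/ρ₀ = −αΔT + βΔS = 1.18 × 10⁻³ + 6.314 × 10⁻⁴ = 1.8114 × 10⁻³, so Δρ ≈ 1.857 kg m⁻³.
N² = (g/ρ₀)·Δρ/Δz = g·(Δρ/ρ₀)/Δz = 9.8 × 1.8114 × 10⁻³ / 29 = 6.1213 × 10⁻⁴ s⁻².
N = √(6.1213 × 10⁻⁴) = 0.024741 rad s⁻¹ → T = 2π/N = 253.96 s = 4.2327 min ≈ 4.23 min.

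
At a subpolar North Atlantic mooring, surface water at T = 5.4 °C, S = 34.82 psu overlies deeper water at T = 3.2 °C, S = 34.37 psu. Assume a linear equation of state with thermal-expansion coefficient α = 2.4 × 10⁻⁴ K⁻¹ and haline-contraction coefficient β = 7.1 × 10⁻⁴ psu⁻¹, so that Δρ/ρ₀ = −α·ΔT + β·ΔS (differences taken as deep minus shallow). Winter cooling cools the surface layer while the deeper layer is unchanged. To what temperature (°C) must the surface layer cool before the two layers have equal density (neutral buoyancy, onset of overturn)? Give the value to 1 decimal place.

4.5 °C

Neutral buoyancy requires Δρ = 0, i.e. −α(T_deep − T_surf′) + β(S_deep − S_surf) = 0.
T_surf′ = T_deep − (β/α)·ΔS = 3.2 − (7.1 × 10⁻⁴/2.4 × 10⁻⁴)·(-0.45) = 4.531 °C.
Cooling required: 5.4 − (4.531) = 0.869 °C.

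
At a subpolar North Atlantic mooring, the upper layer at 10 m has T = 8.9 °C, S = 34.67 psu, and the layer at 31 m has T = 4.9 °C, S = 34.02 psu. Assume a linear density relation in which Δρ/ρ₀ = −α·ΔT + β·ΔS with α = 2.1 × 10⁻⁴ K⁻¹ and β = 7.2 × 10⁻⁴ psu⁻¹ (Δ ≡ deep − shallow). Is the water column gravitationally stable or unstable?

ΔT = 4.9 − 8.9 = -4.0 K and ΔS = 34.02 − 34.67 = -0.65 psu (deep − shallow).
−αΔT = 8.40 × 10⁻⁴; βΔS = -4.68 × 10⁻⁴; sum Δρ/ρ₀ = 3.72 × 10⁻⁴.
Δρ/ρ₀ > 0, so Δρ > 0: deeper water is denser → statically stable.

stable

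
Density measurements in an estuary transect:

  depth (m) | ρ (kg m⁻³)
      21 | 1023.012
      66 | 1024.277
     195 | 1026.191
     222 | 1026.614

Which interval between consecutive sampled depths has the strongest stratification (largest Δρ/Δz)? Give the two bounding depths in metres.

21–66 m

Compute the density gradient over each adjacent pair:
  21–66 m: Δρ/Δz = 1.265/45 = 0.028 kg m⁻⁴
  66–195 m: Δρ/Δz = 1.914/129 = 0.015 kg m⁻⁴
  195–222 m: Δρ/Δz = 0.423/27 = 0.016 kg m⁻⁴
The largest gradient is in the 21–66 m interval — the pycnocline.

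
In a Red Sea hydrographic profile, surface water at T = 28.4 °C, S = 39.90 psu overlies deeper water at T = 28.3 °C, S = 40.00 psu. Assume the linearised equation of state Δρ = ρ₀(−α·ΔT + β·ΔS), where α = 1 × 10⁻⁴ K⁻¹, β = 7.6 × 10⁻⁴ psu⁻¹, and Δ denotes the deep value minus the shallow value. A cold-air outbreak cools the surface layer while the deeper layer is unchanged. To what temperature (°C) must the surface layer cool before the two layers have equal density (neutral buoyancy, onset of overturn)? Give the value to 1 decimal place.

Neutral buoyancy requires Δρ = 0, i.e. −α(T_deep − T_surf′) + β(S_deep − S_surf) = 0.
T_surf′ = T_deep − (β/α)·ΔS = 28.3 − (7.6 × 10⁻⁴/1 × 10⁻⁴)·(+0.10) = 27.540 °C.
Cooling required: 28.4 − (27.540) = 0.860 °C.

27.5 °C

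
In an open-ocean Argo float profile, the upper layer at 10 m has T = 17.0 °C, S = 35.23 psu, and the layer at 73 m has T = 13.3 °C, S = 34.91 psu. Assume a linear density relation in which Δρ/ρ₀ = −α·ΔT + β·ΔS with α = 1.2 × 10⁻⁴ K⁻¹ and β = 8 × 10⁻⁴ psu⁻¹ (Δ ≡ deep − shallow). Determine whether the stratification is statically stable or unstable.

stable

ΔT = 13.3 − 17.0 = -3.7 K and ΔS = 34.91 − 35.23 = -0.32 psu (deep − shallow).
−αΔT = 4.44 × 10⁻⁴; βΔS = -2.56 × 10⁻⁴; sum Δρ/ρ₀ = 1.88 × 10⁻⁴.
Δρ/ρ₀ > 0, so Δρ > 0: deeper water is denser → statically stable.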